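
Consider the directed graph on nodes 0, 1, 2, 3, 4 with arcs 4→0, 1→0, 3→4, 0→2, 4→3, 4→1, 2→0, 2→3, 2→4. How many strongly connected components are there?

1

{0, 1, 2, 3, 4} are all mutually reachable — one SCC of size 5.
That gives 1 strongly connected component.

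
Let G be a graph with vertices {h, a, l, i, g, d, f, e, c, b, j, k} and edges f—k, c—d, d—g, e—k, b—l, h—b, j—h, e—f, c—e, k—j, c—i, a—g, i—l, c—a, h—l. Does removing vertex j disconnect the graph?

Deleting j leaves 1 component (was 1) (its neighbors h, k remain connected to each other), so j is not a cut vertex.

No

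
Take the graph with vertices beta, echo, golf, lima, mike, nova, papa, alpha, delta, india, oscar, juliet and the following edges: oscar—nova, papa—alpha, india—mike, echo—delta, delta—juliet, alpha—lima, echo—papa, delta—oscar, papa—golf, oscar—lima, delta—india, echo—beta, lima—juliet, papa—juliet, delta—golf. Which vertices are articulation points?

echo, delta, india, oscar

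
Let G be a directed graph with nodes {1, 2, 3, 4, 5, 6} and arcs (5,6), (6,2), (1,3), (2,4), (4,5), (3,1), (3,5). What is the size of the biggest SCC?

4

{2, 4, 5, 6} are all mutually reachable — one SCC of size 4.
{1, 3} are all mutually reachable — one SCC of size 2.
The largest has 4 vertices.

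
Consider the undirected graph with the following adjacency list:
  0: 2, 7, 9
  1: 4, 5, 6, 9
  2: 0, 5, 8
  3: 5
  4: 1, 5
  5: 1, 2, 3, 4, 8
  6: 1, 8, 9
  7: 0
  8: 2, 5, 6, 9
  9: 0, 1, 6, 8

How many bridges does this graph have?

2

The edges on the cycle 6-8-5-1-6 are not bridges since each lies on that cycle.
But removing 7-0 disconnects 7 from 0; removing 3-5 disconnects 3 from 5 — these are bridges.
That makes 2 bridges.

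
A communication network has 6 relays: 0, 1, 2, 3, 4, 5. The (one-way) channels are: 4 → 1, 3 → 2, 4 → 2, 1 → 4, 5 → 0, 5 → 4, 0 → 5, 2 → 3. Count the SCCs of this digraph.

{2, 3} are all mutually reachable — one SCC of size 2.
{0, 5} are all mutually reachable — one SCC of size 2.
{1, 4} are all mutually reachable — one SCC of size 2.
That gives 3 strongly connected components.

3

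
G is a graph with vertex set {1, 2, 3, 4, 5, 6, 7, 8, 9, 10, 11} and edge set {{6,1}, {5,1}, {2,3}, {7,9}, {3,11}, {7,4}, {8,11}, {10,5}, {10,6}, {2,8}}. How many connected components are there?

3

Starting from 4 we can reach 4, 7, 9. That is one component of size 3.
Starting from 2 we can reach 2, 3, 8, 11. That is one component of size 4.
Starting from 1 we can reach 1, 5, 6, 10. That is one component of size 4.
Total: 3 components.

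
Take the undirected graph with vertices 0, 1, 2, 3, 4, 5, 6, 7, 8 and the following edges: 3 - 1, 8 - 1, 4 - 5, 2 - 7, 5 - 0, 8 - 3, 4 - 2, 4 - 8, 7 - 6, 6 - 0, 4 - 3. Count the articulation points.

Removing 4 increases the component count from 1 to 2, so 4 is a cut vertex.
By contrast removing 6 leaves 1 component; it is not a cut vertex. No other vertex is a cut vertex either.

1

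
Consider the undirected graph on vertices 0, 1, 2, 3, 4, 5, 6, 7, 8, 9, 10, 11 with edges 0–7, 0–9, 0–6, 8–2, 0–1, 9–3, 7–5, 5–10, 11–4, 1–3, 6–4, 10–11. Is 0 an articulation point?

Deleting 0 raises the number of components from 2 to 3, so 0 is a cut vertex.

Yes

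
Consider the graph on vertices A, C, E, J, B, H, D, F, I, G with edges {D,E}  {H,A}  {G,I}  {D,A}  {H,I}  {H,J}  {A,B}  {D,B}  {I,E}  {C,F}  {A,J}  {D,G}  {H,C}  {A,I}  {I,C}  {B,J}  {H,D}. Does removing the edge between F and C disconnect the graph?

Yes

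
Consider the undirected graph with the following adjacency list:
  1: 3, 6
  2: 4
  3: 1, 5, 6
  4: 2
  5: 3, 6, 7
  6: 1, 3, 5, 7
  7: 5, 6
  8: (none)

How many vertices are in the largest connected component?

8 is isolated — a component by itself.
Starting from 2 we can reach 2, 4. That is one component of size 2.
Starting from 1 we can reach 1, 3, 5, 6, 7. That is one component of size 5.
The largest has 5 vertices.

5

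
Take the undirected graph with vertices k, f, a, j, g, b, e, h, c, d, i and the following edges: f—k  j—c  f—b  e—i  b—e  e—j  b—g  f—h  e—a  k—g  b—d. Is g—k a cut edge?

No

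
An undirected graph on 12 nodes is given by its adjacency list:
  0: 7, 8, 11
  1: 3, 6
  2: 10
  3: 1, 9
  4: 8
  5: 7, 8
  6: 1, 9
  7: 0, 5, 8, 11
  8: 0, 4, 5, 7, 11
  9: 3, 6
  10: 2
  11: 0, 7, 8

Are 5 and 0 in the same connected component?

Yes

From 5 we can reach 0, 4, 5, 7, 8, 11, which includes 0.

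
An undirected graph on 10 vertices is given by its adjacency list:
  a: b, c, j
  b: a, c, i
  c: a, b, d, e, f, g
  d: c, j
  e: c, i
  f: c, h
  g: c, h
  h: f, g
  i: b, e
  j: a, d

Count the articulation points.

1

Removing c increases the component count from 1 to 2, so c is a cut vertex.
By contrast removing f leaves 1 component; it is not a cut vertex. No other vertex is a cut vertex either.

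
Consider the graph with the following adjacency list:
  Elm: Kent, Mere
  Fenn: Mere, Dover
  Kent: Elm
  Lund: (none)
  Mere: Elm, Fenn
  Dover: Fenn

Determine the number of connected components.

Lund is isolated — a component by itself.
Starting from Elm we can reach Elm, Fenn, Kent, Mere, Dover. That is one component of size 5.
Total: 2 components.

2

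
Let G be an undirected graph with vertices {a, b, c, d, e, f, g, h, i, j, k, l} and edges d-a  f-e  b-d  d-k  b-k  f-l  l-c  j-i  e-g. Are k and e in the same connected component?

The component containing k is {a, b, d, k}, and e is not in it.

No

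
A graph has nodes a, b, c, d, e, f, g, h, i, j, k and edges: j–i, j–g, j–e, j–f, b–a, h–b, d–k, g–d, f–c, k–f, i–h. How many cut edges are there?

The edges on the cycle j-g-d-k-f-j are not bridges since each lies on that cycle.
But removing c–f disconnects c from f; removing h–b disconnects h from b; removing j–i disconnects j from i; removing a–b disconnects a from b — these are bridges.
In total 6 edges are bridges.

6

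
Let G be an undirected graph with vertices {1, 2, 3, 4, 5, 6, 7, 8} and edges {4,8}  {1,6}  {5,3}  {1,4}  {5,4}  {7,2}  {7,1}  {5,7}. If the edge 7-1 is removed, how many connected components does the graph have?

1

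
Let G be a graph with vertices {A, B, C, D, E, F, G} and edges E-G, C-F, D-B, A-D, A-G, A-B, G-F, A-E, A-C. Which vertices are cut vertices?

A

Removing A increases the component count from 1 to 2, so A is a cut vertex.
By contrast removing D leaves 1 component; it is not a cut vertex. No other vertex is a cut vertex either.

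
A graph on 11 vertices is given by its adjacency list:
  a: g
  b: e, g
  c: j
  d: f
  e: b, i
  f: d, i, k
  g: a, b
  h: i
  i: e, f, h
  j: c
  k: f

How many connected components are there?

2

Starting from c we can reach c, j. That is one component of size 2.
Starting from a we can reach a, b, d, e, f, g, h, i, k. That is one component of size 9.
Total: 2 components.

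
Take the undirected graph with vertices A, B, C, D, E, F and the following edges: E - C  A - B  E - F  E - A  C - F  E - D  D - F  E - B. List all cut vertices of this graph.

E

Removing E increases the component count from 1 to 2, so E is a cut vertex.
By contrast removing B leaves 1 component; it is not a cut vertex. No other vertex is a cut vertex either.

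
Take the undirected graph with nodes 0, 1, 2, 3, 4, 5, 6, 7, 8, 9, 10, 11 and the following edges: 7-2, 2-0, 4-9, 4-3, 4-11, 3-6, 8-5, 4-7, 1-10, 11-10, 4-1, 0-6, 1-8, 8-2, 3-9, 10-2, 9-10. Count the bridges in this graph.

The edges on the cycle 4-3-9-4 are not bridges since each lies on that cycle.
But removing 5-8 disconnects 5 from 8 — this is a bridge.

1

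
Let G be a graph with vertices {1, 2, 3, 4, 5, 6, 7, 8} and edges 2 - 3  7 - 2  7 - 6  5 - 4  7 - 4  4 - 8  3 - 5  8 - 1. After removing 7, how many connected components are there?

2

With 7 gone, the remaining components are: {6}; {1, 2, 3, 4, 5, 8}.
That is 2 components.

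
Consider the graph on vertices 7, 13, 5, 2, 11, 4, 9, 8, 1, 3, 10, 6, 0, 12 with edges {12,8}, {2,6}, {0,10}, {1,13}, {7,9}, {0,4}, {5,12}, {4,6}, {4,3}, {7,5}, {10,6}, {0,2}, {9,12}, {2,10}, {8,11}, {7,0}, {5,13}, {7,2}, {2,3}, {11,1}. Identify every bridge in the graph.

The edges on the cycle 0-10-6-4-0 are not bridges since each lies on that cycle.
Every edge lies on some cycle, so there are no bridges.

none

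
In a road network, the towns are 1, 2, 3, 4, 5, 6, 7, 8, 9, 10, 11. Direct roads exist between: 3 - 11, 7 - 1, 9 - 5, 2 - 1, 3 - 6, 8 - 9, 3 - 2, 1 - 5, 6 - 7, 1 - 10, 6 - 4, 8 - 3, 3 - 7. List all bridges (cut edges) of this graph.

1-10, 11-3, 4-6

The edges on the cycle 3-6-7-3 are not bridges since each lies on that cycle.
But removing 6 - 4 disconnects 6 from 4; removing 10 - 1 disconnects 10 from 1; removing 11 - 3 disconnects 11 from 3 — these are bridges.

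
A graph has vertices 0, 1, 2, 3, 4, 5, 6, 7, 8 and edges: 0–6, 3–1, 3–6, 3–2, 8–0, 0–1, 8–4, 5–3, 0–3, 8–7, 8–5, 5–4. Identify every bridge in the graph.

The edges on the cycle 8-0-6-3-5-8 are not bridges since each lies on that cycle.
But removing 8–7 disconnects 8 from 7; removing 3–2 disconnects 3 from 2 — these are bridges.

2-3, 7-8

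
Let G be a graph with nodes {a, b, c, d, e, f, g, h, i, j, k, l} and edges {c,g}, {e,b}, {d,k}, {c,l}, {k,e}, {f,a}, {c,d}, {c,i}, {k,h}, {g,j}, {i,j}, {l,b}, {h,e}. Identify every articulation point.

Removing c increases the component count from 2 to 3, so c is a cut vertex.
By contrast removing f leaves 2 components; it is not a cut vertex. No other vertex is a cut vertex either.

c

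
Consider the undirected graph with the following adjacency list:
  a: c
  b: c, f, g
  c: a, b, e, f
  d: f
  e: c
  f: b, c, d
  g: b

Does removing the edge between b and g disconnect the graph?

Yes

Removing b-g leaves no path between b and g: the component count goes from 1 to 2. So it is a bridge.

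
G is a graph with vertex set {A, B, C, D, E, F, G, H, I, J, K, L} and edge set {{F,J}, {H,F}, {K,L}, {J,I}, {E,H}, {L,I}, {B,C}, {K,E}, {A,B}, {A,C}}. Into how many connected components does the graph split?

4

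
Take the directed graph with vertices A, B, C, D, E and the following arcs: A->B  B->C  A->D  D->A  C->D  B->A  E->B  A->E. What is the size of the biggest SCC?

5

{A, B, C, D, E} are all mutually reachable — one SCC of size 5.
The largest has 5 vertices.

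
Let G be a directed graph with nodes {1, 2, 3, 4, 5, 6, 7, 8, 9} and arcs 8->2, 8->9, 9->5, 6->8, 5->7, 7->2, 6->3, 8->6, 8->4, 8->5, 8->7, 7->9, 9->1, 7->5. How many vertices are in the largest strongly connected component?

3

{5, 7, 9} are all mutually reachable — one SCC of size 3.
{6, 8} are all mutually reachable — one SCC of size 2.
{1} is an SCC by itself.
{4} is an SCC by itself.
{3} is an SCC by itself.
(and 1 more singleton SCC)
The largest has 3 vertices.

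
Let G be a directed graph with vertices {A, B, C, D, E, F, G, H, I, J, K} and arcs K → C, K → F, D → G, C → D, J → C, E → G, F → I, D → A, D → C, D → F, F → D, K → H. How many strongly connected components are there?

9

{C, D, F} are all mutually reachable — one SCC of size 3.
{B} is an SCC by itself.
{H} is an SCC by itself.
{A} is an SCC by itself.
{I} is an SCC by itself.
(and 4 more singleton SCCs)
That gives 9 strongly connected components.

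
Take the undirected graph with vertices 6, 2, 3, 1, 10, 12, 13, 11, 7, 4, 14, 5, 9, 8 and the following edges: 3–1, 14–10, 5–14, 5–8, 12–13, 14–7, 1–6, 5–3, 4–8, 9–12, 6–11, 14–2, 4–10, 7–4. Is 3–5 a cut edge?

Removing 3–5 leaves no path between 3 and 5: the component count goes from 2 to 3. So it is a bridge.

Yes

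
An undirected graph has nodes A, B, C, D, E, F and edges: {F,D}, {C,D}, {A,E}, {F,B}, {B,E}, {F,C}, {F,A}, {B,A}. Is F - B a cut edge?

No

After removing F - B, the path F-A-B still connects them, so the edge is not a bridge.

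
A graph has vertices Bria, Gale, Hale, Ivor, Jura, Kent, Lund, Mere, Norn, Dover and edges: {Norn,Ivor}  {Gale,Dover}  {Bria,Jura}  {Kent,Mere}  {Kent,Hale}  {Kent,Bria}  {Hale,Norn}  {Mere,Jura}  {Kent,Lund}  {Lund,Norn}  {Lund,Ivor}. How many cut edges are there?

1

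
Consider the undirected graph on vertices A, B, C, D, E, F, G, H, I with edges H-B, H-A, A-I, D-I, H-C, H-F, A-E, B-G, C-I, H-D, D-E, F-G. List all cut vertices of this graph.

H

Removing H increases the component count from 1 to 2, so H is a cut vertex.
By contrast removing F leaves 1 component; it is not a cut vertex. No other vertex is a cut vertex either.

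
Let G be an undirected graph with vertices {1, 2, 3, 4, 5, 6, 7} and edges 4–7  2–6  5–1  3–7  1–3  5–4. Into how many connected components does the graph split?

Starting from 2 we can reach 2, 6. That is one component of size 2.
Starting from 1 we can reach 1, 3, 4, 5, 7. That is one component of size 5.
Total: 2 components.

2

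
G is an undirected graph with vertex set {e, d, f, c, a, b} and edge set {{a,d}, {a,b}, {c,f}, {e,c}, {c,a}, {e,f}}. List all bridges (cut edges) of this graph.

a-b, a-c, a-d

The edges on the cycle e-c-f-e are not bridges since each lies on that cycle.
But removing a–b disconnects a from b; removing c–a disconnects c from a; removing a–d disconnects a from d — these are bridges.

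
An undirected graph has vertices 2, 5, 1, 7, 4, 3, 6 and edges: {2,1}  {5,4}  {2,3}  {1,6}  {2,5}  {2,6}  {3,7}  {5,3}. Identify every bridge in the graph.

The edges on the cycle 2-1-6-2 are not bridges since each lies on that cycle.
But removing 3–7 disconnects 3 from 7; removing 4–5 disconnects 4 from 5 — these are bridges.

3-7, 4-5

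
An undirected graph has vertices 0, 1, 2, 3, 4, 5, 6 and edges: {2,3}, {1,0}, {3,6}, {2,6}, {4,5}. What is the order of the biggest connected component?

Starting from 0 we can reach 0, 1. That is one component of size 2.
Starting from 4 we can reach 4, 5. That is one component of size 2.
Starting from 2 we can reach 2, 3, 6. That is one component of size 3.
The largest has 3 vertices.

3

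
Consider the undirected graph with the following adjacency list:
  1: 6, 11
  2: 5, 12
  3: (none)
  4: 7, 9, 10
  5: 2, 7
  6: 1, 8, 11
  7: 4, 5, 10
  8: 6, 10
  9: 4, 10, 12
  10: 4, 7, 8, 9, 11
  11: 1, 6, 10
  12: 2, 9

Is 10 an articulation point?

Yes

Deleting 10 raises the number of components from 2 to 3, so 10 is a cut vertex.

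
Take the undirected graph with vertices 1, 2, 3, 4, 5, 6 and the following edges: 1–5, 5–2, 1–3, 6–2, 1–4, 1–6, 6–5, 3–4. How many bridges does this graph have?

0

The edges on the cycle 1-3-4-1 are not bridges since each lies on that cycle.
Every edge lies on some cycle, so there are no bridges.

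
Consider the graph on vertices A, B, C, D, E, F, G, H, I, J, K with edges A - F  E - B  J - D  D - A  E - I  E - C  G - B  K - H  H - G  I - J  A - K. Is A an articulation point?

Yes

Deleting A raises the number of components from 1 to 2, so A is a cut vertex.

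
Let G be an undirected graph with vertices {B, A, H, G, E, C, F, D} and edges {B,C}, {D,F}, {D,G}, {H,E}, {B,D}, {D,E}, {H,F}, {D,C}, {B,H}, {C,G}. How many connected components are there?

2

A is isolated — a component by itself.
Starting from B we can reach B, C, D, E, F, G, H. That is one component of size 7.
Total: 2 components.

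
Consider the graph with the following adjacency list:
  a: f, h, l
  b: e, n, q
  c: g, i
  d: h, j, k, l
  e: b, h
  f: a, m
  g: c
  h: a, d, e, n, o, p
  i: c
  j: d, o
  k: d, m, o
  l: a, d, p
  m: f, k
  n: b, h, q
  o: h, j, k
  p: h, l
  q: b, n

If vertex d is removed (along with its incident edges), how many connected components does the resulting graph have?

2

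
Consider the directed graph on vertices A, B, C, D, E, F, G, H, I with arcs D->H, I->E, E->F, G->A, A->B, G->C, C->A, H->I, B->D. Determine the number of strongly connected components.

9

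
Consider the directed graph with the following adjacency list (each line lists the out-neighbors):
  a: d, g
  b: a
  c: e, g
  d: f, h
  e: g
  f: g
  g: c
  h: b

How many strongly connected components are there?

{a, b, d, h} are all mutually reachable — one SCC of size 4.
{c, e, g} are all mutually reachable — one SCC of size 3.
{f} is an SCC by itself.
That gives 3 strongly connected components.

3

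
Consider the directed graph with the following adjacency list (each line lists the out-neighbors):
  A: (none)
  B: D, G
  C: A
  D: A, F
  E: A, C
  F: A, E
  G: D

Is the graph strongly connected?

No

There is no directed path from F to G, so the graph is not strongly connected.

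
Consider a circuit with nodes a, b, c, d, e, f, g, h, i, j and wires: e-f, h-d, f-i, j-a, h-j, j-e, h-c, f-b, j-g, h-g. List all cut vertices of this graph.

e, f, h, j

Removing e increases the component count from 1 to 2, so e is a cut vertex.
Removing f increases the component count from 1 to 3, so f is a cut vertex.
Removing h increases the component count from 1 to 3, so h is a cut vertex.
Likewise j is a cut vertex.
By contrast removing i leaves 1 component; it is not a cut vertex. No other vertex is a cut vertex either.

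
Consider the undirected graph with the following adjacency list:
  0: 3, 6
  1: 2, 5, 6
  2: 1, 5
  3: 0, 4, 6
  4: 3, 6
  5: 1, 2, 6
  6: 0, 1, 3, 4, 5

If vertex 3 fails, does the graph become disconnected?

No

Deleting 3 leaves 1 component (was 1) (its neighbors 0, 4, 6 remain connected to each other), so 3 is not a cut vertex.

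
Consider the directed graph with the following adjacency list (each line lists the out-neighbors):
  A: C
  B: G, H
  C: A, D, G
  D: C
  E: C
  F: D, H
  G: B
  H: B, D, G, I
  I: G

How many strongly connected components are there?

3

{A, B, C, D, G, H, I} are all mutually reachable — one SCC of size 7.
{E} is an SCC by itself.
{F} is an SCC by itself.
That gives 3 strongly connected components.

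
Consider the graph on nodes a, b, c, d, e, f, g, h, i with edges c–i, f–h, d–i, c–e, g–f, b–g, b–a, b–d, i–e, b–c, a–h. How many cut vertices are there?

Removing b increases the component count from 1 to 2, so b is a cut vertex.
By contrast removing i leaves 1 component; it is not a cut vertex. No other vertex is a cut vertex either.

1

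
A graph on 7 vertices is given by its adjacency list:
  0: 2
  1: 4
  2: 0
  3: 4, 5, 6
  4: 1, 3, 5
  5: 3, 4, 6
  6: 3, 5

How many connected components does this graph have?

Starting from 0 we can reach 0, 2. That is one component of size 2.
Starting from 1 we can reach 1, 3, 4, 5, 6. That is one component of size 5.
Total: 2 components.

2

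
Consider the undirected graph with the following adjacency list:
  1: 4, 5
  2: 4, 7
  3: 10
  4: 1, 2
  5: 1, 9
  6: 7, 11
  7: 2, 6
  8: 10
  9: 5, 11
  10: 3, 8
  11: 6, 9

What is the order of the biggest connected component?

Starting from 3 we can reach 3, 8, 10. That is one component of size 3.
Starting from 1 we can reach 1, 2, 4, 5, 6, 7, 9, 11. That is one component of size 8.
The largest has 8 vertices.

8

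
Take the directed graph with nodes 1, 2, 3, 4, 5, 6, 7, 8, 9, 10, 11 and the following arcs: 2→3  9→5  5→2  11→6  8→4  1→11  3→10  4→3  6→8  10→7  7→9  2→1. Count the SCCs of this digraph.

1

{1, 2, 3, 4, 5, 6, 7, 8, 9, 10, 11} are all mutually reachable — one SCC of size 11.
That gives 1 strongly connected component.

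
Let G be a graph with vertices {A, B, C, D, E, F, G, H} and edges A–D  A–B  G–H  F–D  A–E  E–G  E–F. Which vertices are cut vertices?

A, E, G

Removing A increases the component count from 2 to 3, so A is a cut vertex.
Removing E increases the component count from 2 to 3, so E is a cut vertex.
Removing G increases the component count from 2 to 3, so G is a cut vertex.
By contrast removing D leaves 2 components; it is not a cut vertex. No other vertex is a cut vertex either.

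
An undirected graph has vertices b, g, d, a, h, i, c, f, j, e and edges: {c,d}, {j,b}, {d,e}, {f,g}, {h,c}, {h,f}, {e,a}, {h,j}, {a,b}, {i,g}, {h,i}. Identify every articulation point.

h

Removing h increases the component count from 1 to 2, so h is a cut vertex.
By contrast removing a leaves 1 component; it is not a cut vertex. No other vertex is a cut vertex either.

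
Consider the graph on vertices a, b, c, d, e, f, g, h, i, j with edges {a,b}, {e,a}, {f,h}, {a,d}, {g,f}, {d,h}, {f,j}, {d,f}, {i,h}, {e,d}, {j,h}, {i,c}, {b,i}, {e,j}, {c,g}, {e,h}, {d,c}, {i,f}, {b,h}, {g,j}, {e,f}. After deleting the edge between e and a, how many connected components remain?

1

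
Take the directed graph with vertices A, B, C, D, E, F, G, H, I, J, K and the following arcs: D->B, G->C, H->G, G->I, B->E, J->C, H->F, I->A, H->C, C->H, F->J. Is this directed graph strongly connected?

No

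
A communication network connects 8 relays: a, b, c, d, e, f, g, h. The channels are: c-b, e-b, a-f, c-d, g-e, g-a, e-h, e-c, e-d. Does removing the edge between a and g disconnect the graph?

Yes

Removing a-g leaves no path between a and g: the component count goes from 1 to 2. So it is a bridge.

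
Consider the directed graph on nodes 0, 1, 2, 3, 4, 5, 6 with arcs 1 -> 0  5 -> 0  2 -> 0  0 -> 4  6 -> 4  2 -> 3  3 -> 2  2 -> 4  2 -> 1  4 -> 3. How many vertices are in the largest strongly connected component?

5

{0, 1, 2, 3, 4} are all mutually reachable — one SCC of size 5.
{5} is an SCC by itself.
{6} is an SCC by itself.
The largest has 5 vertices.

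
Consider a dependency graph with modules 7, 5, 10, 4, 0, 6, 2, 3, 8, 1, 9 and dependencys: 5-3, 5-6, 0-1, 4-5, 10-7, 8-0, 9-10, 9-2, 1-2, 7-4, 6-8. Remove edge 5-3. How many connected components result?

Before removal there is 1 component.
5-3 is a bridge — removing it separates 5's side from 3's side.
After removal: 2 components.

2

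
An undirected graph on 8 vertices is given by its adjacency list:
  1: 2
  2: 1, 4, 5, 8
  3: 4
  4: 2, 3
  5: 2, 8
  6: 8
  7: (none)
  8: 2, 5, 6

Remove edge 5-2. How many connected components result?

2

5 and 2 are still connected via 5-8-2, so the component count stays at 2.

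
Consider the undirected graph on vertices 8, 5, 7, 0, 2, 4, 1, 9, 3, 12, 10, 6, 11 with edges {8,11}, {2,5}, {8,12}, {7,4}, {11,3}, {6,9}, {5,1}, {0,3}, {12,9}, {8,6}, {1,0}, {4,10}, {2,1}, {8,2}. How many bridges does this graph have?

2

The edges on the cycle 2-5-1-2 are not bridges since each lies on that cycle.
But removing 7-4 disconnects 7 from 4; removing 4-10 disconnects 4 from 10 — these are bridges.
That makes 2 bridges.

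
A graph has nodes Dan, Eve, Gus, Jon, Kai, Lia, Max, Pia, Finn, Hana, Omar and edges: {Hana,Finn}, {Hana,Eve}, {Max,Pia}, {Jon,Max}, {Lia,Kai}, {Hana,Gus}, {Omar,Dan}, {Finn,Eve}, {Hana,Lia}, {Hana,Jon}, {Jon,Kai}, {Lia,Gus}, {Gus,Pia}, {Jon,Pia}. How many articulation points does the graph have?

Removing Hana increases the component count from 2 to 3, so Hana is a cut vertex.
By contrast removing Dan leaves 2 components; it is not a cut vertex. No other vertex is a cut vertex either.

1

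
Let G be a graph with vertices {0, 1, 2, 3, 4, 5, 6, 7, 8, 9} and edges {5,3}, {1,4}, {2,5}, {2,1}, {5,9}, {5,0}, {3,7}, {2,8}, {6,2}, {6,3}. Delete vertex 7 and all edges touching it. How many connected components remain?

With 7 gone, the remaining components are: {0, 1, 2, 3, 4, 5, 6, 8, 9}.
That is 1 component.

1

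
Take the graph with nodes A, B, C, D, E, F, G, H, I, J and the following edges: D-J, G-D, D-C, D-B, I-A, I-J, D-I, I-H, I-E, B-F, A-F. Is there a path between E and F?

Yes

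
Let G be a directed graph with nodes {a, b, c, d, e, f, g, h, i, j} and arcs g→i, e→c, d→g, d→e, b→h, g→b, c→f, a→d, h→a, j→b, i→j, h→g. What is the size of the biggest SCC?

{a, b, d, g, h, i, j} are all mutually reachable — one SCC of size 7.
{c} is an SCC by itself.
{e} is an SCC by itself.
{f} is an SCC by itself.
The largest has 7 vertices.

7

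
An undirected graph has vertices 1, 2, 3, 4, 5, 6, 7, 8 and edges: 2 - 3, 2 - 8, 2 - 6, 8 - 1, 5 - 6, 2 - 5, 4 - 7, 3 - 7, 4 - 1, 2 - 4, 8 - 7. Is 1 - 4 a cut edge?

No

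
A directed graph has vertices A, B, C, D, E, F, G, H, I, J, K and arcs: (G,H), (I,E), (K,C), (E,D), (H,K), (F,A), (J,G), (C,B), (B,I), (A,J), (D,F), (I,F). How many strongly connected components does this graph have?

1

{A, B, C, D, E, F, G, H, I, J, K} are all mutually reachable — one SCC of size 11.
That gives 1 strongly connected component.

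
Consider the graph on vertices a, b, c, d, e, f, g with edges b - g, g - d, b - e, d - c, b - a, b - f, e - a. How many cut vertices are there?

Removing b increases the component count from 1 to 3, so b is a cut vertex.
Removing d increases the component count from 1 to 2, so d is a cut vertex.
Removing g increases the component count from 1 to 2, so g is a cut vertex.
By contrast removing f leaves 1 component; it is not a cut vertex. No other vertex is a cut vertex either.

3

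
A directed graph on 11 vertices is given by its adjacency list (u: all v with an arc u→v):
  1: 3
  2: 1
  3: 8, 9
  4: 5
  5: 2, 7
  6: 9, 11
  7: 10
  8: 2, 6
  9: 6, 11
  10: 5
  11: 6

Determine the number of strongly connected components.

4

{1, 2, 3, 8} are all mutually reachable — one SCC of size 4.
{6, 9, 11} are all mutually reachable — one SCC of size 3.
{5, 7, 10} are all mutually reachable — one SCC of size 3.
{4} is an SCC by itself.
That gives 4 strongly connected components.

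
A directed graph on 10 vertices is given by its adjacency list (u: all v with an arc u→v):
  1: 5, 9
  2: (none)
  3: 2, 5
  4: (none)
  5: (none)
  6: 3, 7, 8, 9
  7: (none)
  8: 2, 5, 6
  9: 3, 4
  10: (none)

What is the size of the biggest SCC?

2

{6, 8} are all mutually reachable — one SCC of size 2.
{5} is an SCC by itself.
{3} is an SCC by itself.
{10} is an SCC by itself.
{9} is an SCC by itself.
(and 4 more singleton SCCs)
The largest has 2 vertices.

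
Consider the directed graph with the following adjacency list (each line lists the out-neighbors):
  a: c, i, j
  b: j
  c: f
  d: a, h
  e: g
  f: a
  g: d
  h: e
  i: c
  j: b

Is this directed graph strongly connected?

No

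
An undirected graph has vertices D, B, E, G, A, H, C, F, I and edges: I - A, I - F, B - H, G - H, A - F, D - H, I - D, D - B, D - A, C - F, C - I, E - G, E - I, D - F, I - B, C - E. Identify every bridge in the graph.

none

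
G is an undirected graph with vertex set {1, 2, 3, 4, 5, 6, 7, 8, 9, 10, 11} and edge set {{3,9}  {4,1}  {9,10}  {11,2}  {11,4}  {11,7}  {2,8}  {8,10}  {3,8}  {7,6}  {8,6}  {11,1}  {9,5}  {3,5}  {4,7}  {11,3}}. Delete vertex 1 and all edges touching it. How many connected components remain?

1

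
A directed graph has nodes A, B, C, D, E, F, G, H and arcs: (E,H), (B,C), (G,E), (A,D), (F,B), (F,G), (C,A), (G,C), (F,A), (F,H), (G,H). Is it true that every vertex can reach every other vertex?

No

There is no directed path from H to G, so the graph is not strongly connected.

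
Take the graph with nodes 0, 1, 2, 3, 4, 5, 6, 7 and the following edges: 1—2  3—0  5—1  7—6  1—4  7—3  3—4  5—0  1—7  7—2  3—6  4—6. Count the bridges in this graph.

The edges on the cycle 1-7-3-6-4-1 are not bridges since each lies on that cycle.
Every edge lies on some cycle, so there are no bridges.

0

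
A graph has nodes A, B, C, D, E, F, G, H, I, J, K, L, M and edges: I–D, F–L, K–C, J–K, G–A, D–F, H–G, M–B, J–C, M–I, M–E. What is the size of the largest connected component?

7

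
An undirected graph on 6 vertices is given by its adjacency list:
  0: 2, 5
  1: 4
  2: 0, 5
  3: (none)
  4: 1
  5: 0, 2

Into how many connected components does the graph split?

3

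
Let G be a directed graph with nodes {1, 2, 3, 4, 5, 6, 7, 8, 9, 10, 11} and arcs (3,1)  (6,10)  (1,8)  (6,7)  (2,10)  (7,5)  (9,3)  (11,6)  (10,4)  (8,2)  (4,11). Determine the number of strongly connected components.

8

{4, 6, 10, 11} are all mutually reachable — one SCC of size 4.
{8} is an SCC by itself.
{9} is an SCC by itself.
{2} is an SCC by itself.
{5} is an SCC by itself.
(and 3 more singleton SCCs)
That gives 8 strongly connected components.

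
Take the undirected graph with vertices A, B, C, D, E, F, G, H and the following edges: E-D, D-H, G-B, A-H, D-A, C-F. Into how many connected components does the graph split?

Starting from B we can reach B, G. That is one component of size 2.
Starting from C we can reach C, F. That is one component of size 2.
Starting from A we can reach A, D, E, H. That is one component of size 4.
Total: 3 components.

3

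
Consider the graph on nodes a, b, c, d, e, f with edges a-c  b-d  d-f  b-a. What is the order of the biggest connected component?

5

e is isolated — a component by itself.
Starting from a we can reach a, b, c, d, f. That is one component of size 5.
The largest has 5 vertices.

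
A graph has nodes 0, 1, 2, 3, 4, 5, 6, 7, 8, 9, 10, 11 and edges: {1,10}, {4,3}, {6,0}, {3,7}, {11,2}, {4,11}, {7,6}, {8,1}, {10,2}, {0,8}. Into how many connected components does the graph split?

3

9 is isolated — a component by itself.
5 is isolated — a component by itself.
Starting from 0 we can reach 0, 1, 2, 3, 4, 6, 7, 8, 10, 11. That is one component of size 10.
Total: 3 components.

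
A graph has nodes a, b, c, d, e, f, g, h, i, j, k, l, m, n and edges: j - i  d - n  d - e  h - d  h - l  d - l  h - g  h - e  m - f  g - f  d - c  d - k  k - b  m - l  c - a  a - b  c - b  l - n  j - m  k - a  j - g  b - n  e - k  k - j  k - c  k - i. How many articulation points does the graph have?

0

Removing n, for instance, still leaves 1 component. No single vertex removal increases the component count — the graph has no articulation points.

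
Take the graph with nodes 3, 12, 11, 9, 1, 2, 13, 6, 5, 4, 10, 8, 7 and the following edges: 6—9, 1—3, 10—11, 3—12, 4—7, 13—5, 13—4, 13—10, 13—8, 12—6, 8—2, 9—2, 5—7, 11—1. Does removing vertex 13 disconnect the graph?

Yes

Deleting 13 raises the number of components from 1 to 2, so 13 is a cut vertex.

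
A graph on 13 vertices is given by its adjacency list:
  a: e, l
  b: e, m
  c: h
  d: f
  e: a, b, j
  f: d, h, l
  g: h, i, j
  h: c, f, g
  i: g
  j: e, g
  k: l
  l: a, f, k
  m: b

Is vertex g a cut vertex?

Yes

Deleting g raises the number of components from 1 to 2, so g is a cut vertex.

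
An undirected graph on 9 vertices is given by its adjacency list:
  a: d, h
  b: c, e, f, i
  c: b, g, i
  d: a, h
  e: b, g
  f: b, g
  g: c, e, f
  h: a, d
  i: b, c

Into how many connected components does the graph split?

2

Starting from a we can reach a, d, h. That is one component of size 3.
Starting from b we can reach b, c, e, f, g, i. That is one component of size 6.
Total: 2 components.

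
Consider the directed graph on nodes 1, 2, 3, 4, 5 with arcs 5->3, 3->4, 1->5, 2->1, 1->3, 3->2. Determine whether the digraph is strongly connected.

No

There is no directed path from 4 to 1, so the graph is not strongly connected.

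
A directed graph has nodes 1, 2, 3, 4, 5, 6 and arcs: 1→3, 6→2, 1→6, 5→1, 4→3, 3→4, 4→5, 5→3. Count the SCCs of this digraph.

{1, 3, 4, 5} are all mutually reachable — one SCC of size 4.
{2} is an SCC by itself.
{6} is an SCC by itself.
That gives 3 strongly connected components.

3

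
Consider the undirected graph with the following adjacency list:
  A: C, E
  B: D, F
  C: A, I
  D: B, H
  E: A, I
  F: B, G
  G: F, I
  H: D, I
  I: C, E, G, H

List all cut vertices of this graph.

I

Removing I increases the component count from 1 to 2, so I is a cut vertex.
By contrast removing B leaves 1 component; it is not a cut vertex. No other vertex is a cut vertex either.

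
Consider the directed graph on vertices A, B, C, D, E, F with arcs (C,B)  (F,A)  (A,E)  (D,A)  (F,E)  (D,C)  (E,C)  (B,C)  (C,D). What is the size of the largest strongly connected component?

{A, B, C, D, E} are all mutually reachable — one SCC of size 5.
{F} is an SCC by itself.
The largest has 5 vertices.

5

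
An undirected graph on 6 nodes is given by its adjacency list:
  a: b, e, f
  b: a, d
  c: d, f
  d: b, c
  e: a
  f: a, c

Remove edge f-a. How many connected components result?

f and a are still connected via f-c-d-b-a, so the component count stays at 1.

1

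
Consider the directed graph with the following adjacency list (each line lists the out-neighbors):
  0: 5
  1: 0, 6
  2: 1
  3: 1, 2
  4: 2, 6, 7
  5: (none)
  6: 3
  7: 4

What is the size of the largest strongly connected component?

4

{1, 2, 3, 6} are all mutually reachable — one SCC of size 4.
{4, 7} are all mutually reachable — one SCC of size 2.
{5} is an SCC by itself.
{0} is an SCC by itself.
The largest has 4 vertices.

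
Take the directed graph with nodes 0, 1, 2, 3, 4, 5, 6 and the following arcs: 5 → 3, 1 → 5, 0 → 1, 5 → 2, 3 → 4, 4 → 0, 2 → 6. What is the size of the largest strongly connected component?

5

{0, 1, 3, 4, 5} are all mutually reachable — one SCC of size 5.
{6} is an SCC by itself.
{2} is an SCC by itself.
The largest has 5 vertices.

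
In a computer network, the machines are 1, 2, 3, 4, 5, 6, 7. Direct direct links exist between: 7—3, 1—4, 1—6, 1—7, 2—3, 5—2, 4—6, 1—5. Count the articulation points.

1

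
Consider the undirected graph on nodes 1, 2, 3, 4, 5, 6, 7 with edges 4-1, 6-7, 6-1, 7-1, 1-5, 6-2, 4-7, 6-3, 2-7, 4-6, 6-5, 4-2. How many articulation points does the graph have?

1

Removing 6 increases the component count from 1 to 2, so 6 is a cut vertex.
By contrast removing 7 leaves 1 component; it is not a cut vertex. No other vertex is a cut vertex either.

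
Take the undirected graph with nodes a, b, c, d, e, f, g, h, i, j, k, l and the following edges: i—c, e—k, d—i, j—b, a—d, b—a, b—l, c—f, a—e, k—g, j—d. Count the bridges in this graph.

The edges on the cycle j-b-a-d-j are not bridges since each lies on that cycle.
But removing b—l disconnects b from l; removing k—g disconnects k from g; removing a—e disconnects a from e; removing i—c disconnects i from c — these are bridges.
In total 7 edges are bridges.

7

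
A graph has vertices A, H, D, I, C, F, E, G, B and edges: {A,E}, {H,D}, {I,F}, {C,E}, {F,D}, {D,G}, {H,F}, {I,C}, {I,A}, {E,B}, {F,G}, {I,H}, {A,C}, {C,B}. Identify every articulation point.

I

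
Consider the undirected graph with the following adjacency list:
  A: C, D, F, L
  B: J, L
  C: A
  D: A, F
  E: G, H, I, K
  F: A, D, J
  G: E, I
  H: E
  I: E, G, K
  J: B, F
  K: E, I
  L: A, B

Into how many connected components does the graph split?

2

Starting from E we can reach E, G, H, I, K. That is one component of size 5.
Starting from A we can reach A, B, C, D, F, J, L. That is one component of size 7.
Total: 2 components.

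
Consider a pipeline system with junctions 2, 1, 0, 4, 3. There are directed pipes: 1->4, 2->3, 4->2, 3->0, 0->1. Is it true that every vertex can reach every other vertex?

Yes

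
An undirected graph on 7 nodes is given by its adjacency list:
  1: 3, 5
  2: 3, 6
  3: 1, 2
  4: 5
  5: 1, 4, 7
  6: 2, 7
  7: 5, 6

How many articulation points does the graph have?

Removing 5 increases the component count from 1 to 2, so 5 is a cut vertex.
By contrast removing 6 leaves 1 component; it is not a cut vertex. No other vertex is a cut vertex either.

1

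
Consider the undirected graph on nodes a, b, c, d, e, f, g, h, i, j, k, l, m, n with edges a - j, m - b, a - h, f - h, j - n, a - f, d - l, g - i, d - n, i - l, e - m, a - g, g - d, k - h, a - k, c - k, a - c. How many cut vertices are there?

2

Removing a increases the component count from 2 to 3, so a is a cut vertex.
Removing m increases the component count from 2 to 3, so m is a cut vertex.
By contrast removing g leaves 2 components; it is not a cut vertex. No other vertex is a cut vertex either.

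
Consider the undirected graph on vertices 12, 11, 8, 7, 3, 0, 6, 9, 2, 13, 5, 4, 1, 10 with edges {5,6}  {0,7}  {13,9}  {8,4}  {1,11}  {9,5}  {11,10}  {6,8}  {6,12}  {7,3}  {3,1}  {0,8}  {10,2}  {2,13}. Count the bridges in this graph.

2

The edges on the cycle 0-7-3-1-11-10-2-13-9-5-6-8-0 are not bridges since each lies on that cycle.
But removing 8—4 disconnects 8 from 4; removing 6—12 disconnects 6 from 12 — these are bridges.
That makes 2 bridges.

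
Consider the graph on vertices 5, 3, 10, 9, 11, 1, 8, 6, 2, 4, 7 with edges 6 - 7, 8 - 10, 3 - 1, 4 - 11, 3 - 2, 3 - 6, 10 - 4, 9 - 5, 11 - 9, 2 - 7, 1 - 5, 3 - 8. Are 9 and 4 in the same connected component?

Yes

From 9 we can reach 1, 2, 3, 4, 5, 6, 7, 8, 9, 10, 11, which includes 4.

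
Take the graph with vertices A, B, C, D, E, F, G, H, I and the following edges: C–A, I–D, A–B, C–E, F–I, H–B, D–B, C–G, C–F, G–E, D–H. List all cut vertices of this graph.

C

Removing C increases the component count from 1 to 2, so C is a cut vertex.
By contrast removing E leaves 1 component; it is not a cut vertex. No other vertex is a cut vertex either.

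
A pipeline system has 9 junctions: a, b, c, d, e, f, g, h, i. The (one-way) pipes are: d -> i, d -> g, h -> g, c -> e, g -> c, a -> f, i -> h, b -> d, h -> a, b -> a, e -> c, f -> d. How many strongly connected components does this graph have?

{a, d, f, h, i} are all mutually reachable — one SCC of size 5.
{c, e} are all mutually reachable — one SCC of size 2.
{b} is an SCC by itself.
{g} is an SCC by itself.
That gives 4 strongly connected components.

4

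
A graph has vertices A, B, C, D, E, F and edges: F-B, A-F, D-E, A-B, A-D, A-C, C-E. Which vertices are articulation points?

A

Removing A increases the component count from 1 to 2, so A is a cut vertex.
By contrast removing F leaves 1 component; it is not a cut vertex. No other vertex is a cut vertex either.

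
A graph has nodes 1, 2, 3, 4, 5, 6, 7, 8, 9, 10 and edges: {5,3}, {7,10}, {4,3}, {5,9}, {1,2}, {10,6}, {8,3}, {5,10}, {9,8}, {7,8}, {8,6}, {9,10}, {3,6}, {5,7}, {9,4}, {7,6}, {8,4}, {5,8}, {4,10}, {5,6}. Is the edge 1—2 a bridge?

Removing 1—2 leaves no path between 1 and 2: the component count goes from 2 to 3. So it is a bridge.

Yes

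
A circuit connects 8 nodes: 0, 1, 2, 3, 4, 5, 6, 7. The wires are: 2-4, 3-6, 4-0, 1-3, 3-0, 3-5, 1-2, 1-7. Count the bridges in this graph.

3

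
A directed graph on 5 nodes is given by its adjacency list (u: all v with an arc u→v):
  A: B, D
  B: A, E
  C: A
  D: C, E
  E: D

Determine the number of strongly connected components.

1

{A, B, C, D, E} are all mutually reachable — one SCC of size 5.
That gives 1 strongly connected component.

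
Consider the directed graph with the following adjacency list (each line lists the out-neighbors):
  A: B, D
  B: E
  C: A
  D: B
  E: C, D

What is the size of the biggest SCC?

5

{A, B, C, D, E} are all mutually reachable — one SCC of size 5.
The largest has 5 vertices.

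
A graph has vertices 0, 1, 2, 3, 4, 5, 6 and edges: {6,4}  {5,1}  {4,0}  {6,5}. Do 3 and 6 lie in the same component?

No

The component containing 3 is {3}, and 6 is not in it.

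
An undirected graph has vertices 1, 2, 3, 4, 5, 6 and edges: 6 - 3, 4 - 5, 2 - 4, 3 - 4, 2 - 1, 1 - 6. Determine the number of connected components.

1

Starting from 1 we can reach 1, 2, 3, 4, 5, 6. That is one component of size 6.
Total: 1 component.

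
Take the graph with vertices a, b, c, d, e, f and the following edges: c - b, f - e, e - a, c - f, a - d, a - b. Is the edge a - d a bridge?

Removing a - d leaves no path between a and d: the component count goes from 1 to 2. So it is a bridge.

Yes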